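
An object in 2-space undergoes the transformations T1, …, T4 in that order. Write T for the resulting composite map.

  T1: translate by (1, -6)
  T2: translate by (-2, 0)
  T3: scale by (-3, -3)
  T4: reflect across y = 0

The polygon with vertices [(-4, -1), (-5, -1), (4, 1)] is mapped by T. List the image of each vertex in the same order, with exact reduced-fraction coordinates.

image vertices: (15, -21), (18, -21), (-9, -15)

T1 translate by (1, -6): (-4, -1) → (-3, -7); (-5, -1) → (-4, -7); (4, 1) → (5, -5)
T2 translate by (-2, 0): (-3, -7) → (-5, -7); (-4, -7) → (-6, -7); (5, -5) → (3, -5)
T3 scale by (-3, -3): (-5, -7) → (15, 21); (-6, -7) → (18, 21); (3, -5) → (-9, 15)
T4 reflect across y = 0: (15, 21) → (15, -21); (18, 21) → (18, -21); (-9, 15) → (-9, -15)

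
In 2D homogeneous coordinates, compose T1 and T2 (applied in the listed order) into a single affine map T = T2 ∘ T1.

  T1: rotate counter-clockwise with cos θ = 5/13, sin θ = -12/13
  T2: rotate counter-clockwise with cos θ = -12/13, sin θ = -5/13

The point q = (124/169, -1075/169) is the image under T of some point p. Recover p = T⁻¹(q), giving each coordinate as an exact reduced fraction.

p = (-5, 4)

T1 = [5/13 12/13 0; -12/13 5/13 0; 0 0 1]
T2·T1 = [-120/169 -119/169 0; 119/169 -120/169 0; 0 0 1]
det M = 1; M⁻¹ = [-120/169 119/169 0; -119/169 -120/169 0; 0 0 1]
M⁻¹ · (124/169, -1075/169)ᵀ = (-5, 4)ᵀ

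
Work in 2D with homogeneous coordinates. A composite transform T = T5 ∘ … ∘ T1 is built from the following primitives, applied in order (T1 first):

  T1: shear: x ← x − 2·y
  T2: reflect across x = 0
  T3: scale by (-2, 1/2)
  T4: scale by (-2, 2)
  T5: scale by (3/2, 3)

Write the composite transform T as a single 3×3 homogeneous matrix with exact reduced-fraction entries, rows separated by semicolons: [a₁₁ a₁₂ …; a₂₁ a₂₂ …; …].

T1 = [1 -2 0; 0 1 0; 0 0 1]
T2·T1 = [-1 2 0; 0 1 0; 0 0 1]
T3·…·T1 = [2 -4 0; 0 1/2 0; 0 0 1]
T4·…·T1 = [-4 8 0; 0 1 0; 0 0 1]
T5·…·T1 = [-6 12 0; 0 3 0; 0 0 1]

T = [-6 12 0; 0 3 0; 0 0 1]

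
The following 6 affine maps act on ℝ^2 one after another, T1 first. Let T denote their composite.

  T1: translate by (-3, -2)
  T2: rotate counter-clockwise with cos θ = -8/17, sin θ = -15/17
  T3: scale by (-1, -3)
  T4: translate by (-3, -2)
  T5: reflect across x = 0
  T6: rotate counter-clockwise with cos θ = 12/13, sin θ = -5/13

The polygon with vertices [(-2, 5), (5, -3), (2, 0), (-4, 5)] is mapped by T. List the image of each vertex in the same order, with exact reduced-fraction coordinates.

image vertices: (41/13, -172/13), (-800/221, -568/221), (-287/221, -1669/221), (439/221, -4084/221)

T1 translate by (-3, -2): (-2, 5) → (-5, 3); (5, -3) → (2, -5); (2, 0) → (-1, -2); (-4, 5) → (-7, 3)
T2 rotate counter-clockwise with cos θ = -8/17, sin θ = -15/17: (-5, 3) → (5, 3); (2, -5) → (-91/17, 10/17); (-1, -2) → (-22/17, 31/17); (-7, 3) → (101/17, 81/17)
T3 scale by (-1, -3): (5, 3) → (-5, -9); (-91/17, 10/17) → (91/17, -30/17); (-22/17, 31/17) → (22/17, -93/17); (101/17, 81/17) → (-101/17, -243/17)
T4 translate by (-3, -2): (-5, -9) → (-8, -11); (91/17, -30/17) → (40/17, -64/17); (22/17, -93/17) → (-29/17, -127/17); (-101/17, -243/17) → (-152/17, -277/17)
T5 reflect across x = 0: (-8, -11) → (8, -11); (40/17, -64/17) → (-40/17, -64/17); (-29/17, -127/17) → (29/17, -127/17); (-152/17, -277/17) → (152/17, -277/17)
T6 rotate counter-clockwise with cos θ = 12/13, sin θ = -5/13: (8, -11) → (41/13, -172/13); (-40/17, -64/17) → (-800/221, -568/221); (29/17, -127/17) → (-287/221, -1669/221); (152/17, -277/17) → (439/221, -4084/221)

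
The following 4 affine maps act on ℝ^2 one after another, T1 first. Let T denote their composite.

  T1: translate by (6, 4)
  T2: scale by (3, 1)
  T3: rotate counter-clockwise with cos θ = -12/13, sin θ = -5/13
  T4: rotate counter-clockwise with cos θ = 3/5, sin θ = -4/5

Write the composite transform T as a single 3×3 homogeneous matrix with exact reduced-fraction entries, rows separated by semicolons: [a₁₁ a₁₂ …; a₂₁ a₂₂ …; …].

T1 = [1 0 6; 0 1 4; 0 0 1]
T2·T1 = [3 0 18; 0 1 4; 0 0 1]
T3·…·T1 = [-36/13 5/13 -196/13; -15/13 -12/13 -138/13; 0 0 1]
T4·…·T1 = [-168/65 -33/65 -228/13; 99/65 -56/65 74/13; 0 0 1]

T = [-168/65 -33/65 -228/13; 99/65 -56/65 74/13; 0 0 1]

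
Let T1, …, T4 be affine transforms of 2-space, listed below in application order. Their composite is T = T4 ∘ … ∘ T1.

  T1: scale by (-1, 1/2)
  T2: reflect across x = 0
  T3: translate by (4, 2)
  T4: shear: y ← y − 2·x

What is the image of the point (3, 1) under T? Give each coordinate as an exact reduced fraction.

T1 scale by (-1, 1/2): (3, 1) → (-3, 1/2)
T2 reflect across x = 0: (-3, 1/2) → (3, 1/2)
T3 translate by (4, 2): (3, 1/2) → (7, 5/2)
T4 shear: y ← y − 2·x: (7, 5/2) → (7, -23/2)

T(p) = (7, -23/2)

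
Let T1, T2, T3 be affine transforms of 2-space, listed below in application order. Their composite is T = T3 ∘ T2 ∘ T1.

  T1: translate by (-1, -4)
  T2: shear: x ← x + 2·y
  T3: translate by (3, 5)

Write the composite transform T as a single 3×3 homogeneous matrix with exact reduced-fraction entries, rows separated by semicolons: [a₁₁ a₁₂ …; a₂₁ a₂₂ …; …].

T1 = [1 0 -1; 0 1 -4; 0 0 1]
T2·T1 = [1 2 -9; 0 1 -4; 0 0 1]
T3·…·T1 = [1 2 -6; 0 1 1; 0 0 1]

T = [1 2 -6; 0 1 1; 0 0 1]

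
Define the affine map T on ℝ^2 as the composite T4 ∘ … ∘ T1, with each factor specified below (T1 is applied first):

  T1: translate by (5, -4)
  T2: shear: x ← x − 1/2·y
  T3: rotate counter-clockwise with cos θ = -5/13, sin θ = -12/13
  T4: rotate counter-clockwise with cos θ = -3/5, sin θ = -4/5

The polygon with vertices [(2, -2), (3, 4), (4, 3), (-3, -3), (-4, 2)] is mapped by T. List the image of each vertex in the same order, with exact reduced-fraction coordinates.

image vertices: (6/65, 758/65), (-264/65, 448/65), (-103/26, 113/13), (421/130, 539/65), (46/65, 178/65)

T1 translate by (5, -4): (2, -2) → (7, -6); (3, 4) → (8, 0); (4, 3) → (9, -1); (-3, -3) → (2, -7); (-4, 2) → (1, -2)
T2 shear: x ← x − 1/2·y: (7, -6) → (10, -6); (8, 0) → (8, 0); (9, -1) → (19/2, -1); (2, -7) → (11/2, -7); (1, -2) → (2, -2)
T3 rotate counter-clockwise with cos θ = -5/13, sin θ = -12/13: (10, -6) → (-122/13, -90/13); (8, 0) → (-40/13, -96/13); (19/2, -1) → (-119/26, -109/13); (11/2, -7) → (-223/26, -31/13); (2, -2) → (-34/13, -14/13)
T4 rotate counter-clockwise with cos θ = -3/5, sin θ = -4/5: (-122/13, -90/13) → (6/65, 758/65); (-40/13, -96/13) → (-264/65, 448/65); (-119/26, -109/13) → (-103/26, 113/13); (-223/26, -31/13) → (421/130, 539/65); (-34/13, -14/13) → (46/65, 178/65)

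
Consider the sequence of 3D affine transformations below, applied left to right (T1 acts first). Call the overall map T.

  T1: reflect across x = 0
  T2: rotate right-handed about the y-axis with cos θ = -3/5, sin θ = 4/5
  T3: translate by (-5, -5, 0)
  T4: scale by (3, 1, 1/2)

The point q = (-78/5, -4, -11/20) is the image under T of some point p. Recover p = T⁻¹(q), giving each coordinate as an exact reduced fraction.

T1 = [-1 0 0 0; 0 1 0 0; 0 0 1 0; 0 0 0 1]
T2·T1 = [3/5 0 4/5 0; 0 1 0 0; 4/5 0 -3/5 0; 0 0 0 1]
T3·…·T1 = [3/5 0 4/5 -5; 0 1 0 -5; 4/5 0 -3/5 0; 0 0 0 1]
T4·…·T1 = [9/5 0 12/5 -15; 0 1 0 -5; 2/5 0 -3/10 0; 0 0 0 1]
det M = -3/2; M⁻¹ = [1/5 0 8/5 3; 0 1 0 5; 4/15 0 -6/5 4; 0 0 0 1]
M⁻¹ · (-78/5, -4, -11/20)ᵀ = (-1, 1, 1/2)ᵀ

p = (-1, 1, 1/2)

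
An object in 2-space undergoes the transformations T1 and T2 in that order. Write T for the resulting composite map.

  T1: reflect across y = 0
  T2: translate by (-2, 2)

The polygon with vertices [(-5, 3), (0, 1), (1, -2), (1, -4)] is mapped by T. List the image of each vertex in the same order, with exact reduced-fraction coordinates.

T1 reflect across y = 0: (-5, 3) → (-5, -3); (0, 1) → (0, -1); (1, -2) → (1, 2); (1, -4) → (1, 4)
T2 translate by (-2, 2): (-5, -3) → (-7, -1); (0, -1) → (-2, 1); (1, 2) → (-1, 4); (1, 4) → (-1, 6)

image vertices: (-7, -1), (-2, 1), (-1, 4), (-1, 6)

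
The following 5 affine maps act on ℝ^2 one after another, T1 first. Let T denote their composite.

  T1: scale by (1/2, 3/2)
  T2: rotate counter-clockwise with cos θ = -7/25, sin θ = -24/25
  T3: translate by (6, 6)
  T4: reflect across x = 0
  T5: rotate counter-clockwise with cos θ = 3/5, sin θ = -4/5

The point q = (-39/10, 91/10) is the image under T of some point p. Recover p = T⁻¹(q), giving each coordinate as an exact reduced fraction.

p = (5, 3)

T1 = [1/2 0 0; 0 3/2 0; 0 0 1]
T2·T1 = [-7/50 36/25 0; -12/25 -21/50 0; 0 0 1]
T3·…·T1 = [-7/50 36/25 6; -12/25 -21/50 6; 0 0 1]
T4·…·T1 = [7/50 -36/25 -6; -12/25 -21/50 6; 0 0 1]
T5·…·T1 = [-3/10 -6/5 6/5; -2/5 9/10 42/5; 0 0 1]
det M = -3/4; M⁻¹ = [-6/5 -8/5 372/25; -8/15 2/5 -68/25; 0 0 1]
M⁻¹ · (-39/10, 91/10)ᵀ = (5, 3)ᵀ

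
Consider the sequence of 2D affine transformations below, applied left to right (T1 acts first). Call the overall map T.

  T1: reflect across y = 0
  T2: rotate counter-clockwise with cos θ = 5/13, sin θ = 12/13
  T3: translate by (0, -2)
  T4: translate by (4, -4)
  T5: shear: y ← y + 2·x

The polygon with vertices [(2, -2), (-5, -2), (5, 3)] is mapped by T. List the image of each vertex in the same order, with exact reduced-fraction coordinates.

image vertices: (38/13, 32/13), (3/13, -122/13), (113/13, 193/13)

T1 reflect across y = 0: (2, -2) → (2, 2); (-5, -2) → (-5, 2); (5, 3) → (5, -3)
T2 rotate counter-clockwise with cos θ = 5/13, sin θ = 12/13: (2, 2) → (-14/13, 34/13); (-5, 2) → (-49/13, -50/13); (5, -3) → (61/13, 45/13)
T3 translate by (0, -2): (-14/13, 34/13) → (-14/13, 8/13); (-49/13, -50/13) → (-49/13, -76/13); (61/13, 45/13) → (61/13, 19/13)
T4 translate by (4, -4): (-14/13, 8/13) → (38/13, -44/13); (-49/13, -76/13) → (3/13, -128/13); (61/13, 19/13) → (113/13, -33/13)
T5 shear: y ← y + 2·x: (38/13, -44/13) → (38/13, 32/13); (3/13, -128/13) → (3/13, -122/13); (113/13, -33/13) → (113/13, 193/13)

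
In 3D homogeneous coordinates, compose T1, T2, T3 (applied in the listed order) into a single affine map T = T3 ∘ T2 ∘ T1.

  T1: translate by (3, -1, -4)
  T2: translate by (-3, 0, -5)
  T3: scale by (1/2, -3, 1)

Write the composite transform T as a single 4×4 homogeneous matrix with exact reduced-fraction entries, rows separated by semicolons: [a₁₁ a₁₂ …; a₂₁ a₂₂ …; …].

T = [1/2 0 0 0; 0 -3 0 3; 0 0 1 -9; 0 0 0 1]

T1 = [1 0 0 3; 0 1 0 -1; 0 0 1 -4; 0 0 0 1]
T2·T1 = [1 0 0 0; 0 1 0 -1; 0 0 1 -9; 0 0 0 1]
T3·…·T1 = [1/2 0 0 0; 0 -3 0 3; 0 0 1 -9; 0 0 0 1]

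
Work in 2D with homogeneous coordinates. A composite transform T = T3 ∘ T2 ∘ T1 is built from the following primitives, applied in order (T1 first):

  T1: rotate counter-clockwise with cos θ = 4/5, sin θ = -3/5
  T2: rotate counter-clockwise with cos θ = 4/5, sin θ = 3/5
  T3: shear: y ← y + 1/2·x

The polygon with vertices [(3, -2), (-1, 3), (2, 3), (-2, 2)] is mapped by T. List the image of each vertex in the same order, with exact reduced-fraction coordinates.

T1 rotate counter-clockwise with cos θ = 4/5, sin θ = -3/5: (3, -2) → (6/5, -17/5); (-1, 3) → (1, 3); (2, 3) → (17/5, 6/5); (-2, 2) → (-2/5, 14/5)
T2 rotate counter-clockwise with cos θ = 4/5, sin θ = 3/5: (6/5, -17/5) → (3, -2); (1, 3) → (-1, 3); (17/5, 6/5) → (2, 3); (-2/5, 14/5) → (-2, 2)
T3 shear: y ← y + 1/2·x: (3, -2) → (3, -1/2); (-1, 3) → (-1, 5/2); (2, 3) → (2, 4); (-2, 2) → (-2, 1)

image vertices: (3, -1/2), (-1, 5/2), (2, 4), (-2, 1)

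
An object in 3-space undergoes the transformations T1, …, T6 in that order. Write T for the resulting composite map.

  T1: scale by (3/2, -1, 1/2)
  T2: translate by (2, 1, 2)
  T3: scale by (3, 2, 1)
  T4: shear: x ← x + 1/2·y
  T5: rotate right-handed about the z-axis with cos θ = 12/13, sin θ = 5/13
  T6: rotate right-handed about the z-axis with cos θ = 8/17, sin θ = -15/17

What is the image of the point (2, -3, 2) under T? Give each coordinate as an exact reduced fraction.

T1 scale by (3/2, -1, 1/2): (2, -3, 2) → (3, 3, 1)
T2 translate by (2, 1, 2): (3, 3, 1) → (5, 4, 3)
T3 scale by (3, 2, 1): (5, 4, 3) → (15, 8, 3)
T4 shear: x ← x + 1/2·y: (15, 8, 3) → (19, 8, 3)
T5 rotate right-handed about the z-axis with cos θ = 12/13, sin θ = 5/13: (19, 8, 3) → (188/13, 191/13, 3)
T6 rotate right-handed about the z-axis with cos θ = 8/17, sin θ = -15/17: (188/13, 191/13, 3) → (257/13, -76/13, 3)

T(p) = (257/13, -76/13, 3)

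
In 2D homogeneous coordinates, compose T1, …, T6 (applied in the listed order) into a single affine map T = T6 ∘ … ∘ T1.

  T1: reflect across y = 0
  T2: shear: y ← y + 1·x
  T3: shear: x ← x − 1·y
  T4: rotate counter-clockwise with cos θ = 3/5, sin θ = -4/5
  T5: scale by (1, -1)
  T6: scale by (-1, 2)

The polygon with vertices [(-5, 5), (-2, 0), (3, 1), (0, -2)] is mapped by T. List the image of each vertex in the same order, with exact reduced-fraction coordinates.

T1 reflect across y = 0: (-5, 5) → (-5, -5); (-2, 0) → (-2, 0); (3, 1) → (3, -1); (0, -2) → (0, 2)
T2 shear: y ← y + 1·x: (-5, -5) → (-5, -10); (-2, 0) → (-2, -2); (3, -1) → (3, 2); (0, 2) → (0, 2)
T3 shear: x ← x − 1·y: (-5, -10) → (5, -10); (-2, -2) → (0, -2); (3, 2) → (1, 2); (0, 2) → (-2, 2)
T4 rotate counter-clockwise with cos θ = 3/5, sin θ = -4/5: (5, -10) → (-5, -10); (0, -2) → (-8/5, -6/5); (1, 2) → (11/5, 2/5); (-2, 2) → (2/5, 14/5)
T5 scale by (1, -1): (-5, -10) → (-5, 10); (-8/5, -6/5) → (-8/5, 6/5); (11/5, 2/5) → (11/5, -2/5); (2/5, 14/5) → (2/5, -14/5)
T6 scale by (-1, 2): (-5, 10) → (5, 20); (-8/5, 6/5) → (8/5, 12/5); (11/5, -2/5) → (-11/5, -4/5); (2/5, -14/5) → (-2/5, -28/5)

image vertices: (5, 20), (8/5, 12/5), (-11/5, -4/5), (-2/5, -28/5)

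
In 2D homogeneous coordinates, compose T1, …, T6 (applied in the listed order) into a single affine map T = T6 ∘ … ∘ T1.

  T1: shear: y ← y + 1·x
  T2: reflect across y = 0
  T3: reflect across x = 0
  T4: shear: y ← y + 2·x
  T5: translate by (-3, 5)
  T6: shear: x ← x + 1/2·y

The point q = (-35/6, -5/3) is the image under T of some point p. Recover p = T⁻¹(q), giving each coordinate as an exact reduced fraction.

T1 = [1 0 0; 1 1 0; 0 0 1]
T2·T1 = [1 0 0; -1 -1 0; 0 0 1]
T3·…·T1 = [-1 0 0; -1 -1 0; 0 0 1]
T4·…·T1 = [-1 0 0; -3 -1 0; 0 0 1]
T5·…·T1 = [-1 0 -3; -3 -1 5; 0 0 1]
T6·…·T1 = [-5/2 -1/2 -1/2; -3 -1 5; 0 0 1]
det M = 1; M⁻¹ = [-1 1/2 -3; 3 -5/2 14; 0 0 1]
M⁻¹ · (-35/6, -5/3)ᵀ = (2, 2/3)ᵀ

p = (2, 2/3)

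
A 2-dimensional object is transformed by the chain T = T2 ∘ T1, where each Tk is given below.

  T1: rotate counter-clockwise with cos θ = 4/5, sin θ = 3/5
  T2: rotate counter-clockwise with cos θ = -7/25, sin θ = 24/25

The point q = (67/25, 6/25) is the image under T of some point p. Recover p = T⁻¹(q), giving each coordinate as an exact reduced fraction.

p = (-2, -9/5)

T1 = [4/5 -3/5 0; 3/5 4/5 0; 0 0 1]
T2·T1 = [-4/5 -3/5 0; 3/5 -4/5 0; 0 0 1]
det M = 1; M⁻¹ = [-4/5 3/5 0; -3/5 -4/5 0; 0 0 1]
M⁻¹ · (67/25, 6/25)ᵀ = (-2, -9/5)ᵀ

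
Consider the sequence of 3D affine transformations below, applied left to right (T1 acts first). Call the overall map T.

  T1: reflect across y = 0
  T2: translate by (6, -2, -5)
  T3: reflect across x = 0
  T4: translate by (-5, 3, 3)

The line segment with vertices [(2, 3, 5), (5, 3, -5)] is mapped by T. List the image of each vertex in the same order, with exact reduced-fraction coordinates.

T1 reflect across y = 0: (2, 3, 5) → (2, -3, 5); (5, 3, -5) → (5, -3, -5)
T2 translate by (6, -2, -5): (2, -3, 5) → (8, -5, 0); (5, -3, -5) → (11, -5, -10)
T3 reflect across x = 0: (8, -5, 0) → (-8, -5, 0); (11, -5, -10) → (-11, -5, -10)
T4 translate by (-5, 3, 3): (-8, -5, 0) → (-13, -2, 3); (-11, -5, -10) → (-16, -2, -7)

image vertices: (-13, -2, 3), (-16, -2, -7)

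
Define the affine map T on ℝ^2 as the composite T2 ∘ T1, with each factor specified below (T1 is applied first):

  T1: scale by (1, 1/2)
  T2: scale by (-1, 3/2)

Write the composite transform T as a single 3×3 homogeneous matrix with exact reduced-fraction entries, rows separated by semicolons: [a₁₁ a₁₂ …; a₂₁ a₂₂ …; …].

T1 = [1 0 0; 0 1/2 0; 0 0 1]
T2·T1 = [-1 0 0; 0 3/4 0; 0 0 1]

T = [-1 0 0; 0 3/4 0; 0 0 1]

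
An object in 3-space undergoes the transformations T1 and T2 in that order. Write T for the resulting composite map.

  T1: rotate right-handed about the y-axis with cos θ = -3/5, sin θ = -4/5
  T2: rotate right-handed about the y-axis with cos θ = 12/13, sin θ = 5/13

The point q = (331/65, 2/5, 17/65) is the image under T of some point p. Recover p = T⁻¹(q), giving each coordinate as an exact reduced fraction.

T1 = [-3/5 0 -4/5 0; 0 1 0 0; 4/5 0 -3/5 0; 0 0 0 1]
T2·T1 = [-16/65 0 -63/65 0; 0 1 0 0; 63/65 0 -16/65 0; 0 0 0 1]
det M = 1; M⁻¹ = [-16/65 0 63/65 0; 0 1 0 0; -63/65 0 -16/65 0; 0 0 0 1]
M⁻¹ · (331/65, 2/5, 17/65)ᵀ = (-1, 2/5, -5)ᵀ

p = (-1, 2/5, -5)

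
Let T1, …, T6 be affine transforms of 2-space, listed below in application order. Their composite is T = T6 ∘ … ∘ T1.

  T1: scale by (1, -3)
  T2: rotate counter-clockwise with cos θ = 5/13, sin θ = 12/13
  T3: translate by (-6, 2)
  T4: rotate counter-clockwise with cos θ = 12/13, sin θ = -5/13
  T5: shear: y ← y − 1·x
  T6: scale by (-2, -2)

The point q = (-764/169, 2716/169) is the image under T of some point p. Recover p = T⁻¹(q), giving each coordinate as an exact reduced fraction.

p = (-2, 4)

T1 = [1 0 0; 0 -3 0; 0 0 1]
T2·T1 = [5/13 36/13 0; 12/13 -15/13 0; 0 0 1]
T3·…·T1 = [5/13 36/13 -6; 12/13 -15/13 2; 0 0 1]
T4·…·T1 = [120/169 357/169 -62/13; 119/169 -360/169 54/13; 0 0 1]
T5·…·T1 = [120/169 357/169 -62/13; -1/169 -717/169 116/13; 0 0 1]
T6·…·T1 = [-240/169 -714/169 124/13; 2/169 1434/169 -232/13; 0 0 1]
det M = -12; M⁻¹ = [-239/338 -119/338 6/13; 1/1014 20/169 82/39; 0 0 1]
M⁻¹ · (-764/169, 2716/169)ᵀ = (-2, 4)ᵀ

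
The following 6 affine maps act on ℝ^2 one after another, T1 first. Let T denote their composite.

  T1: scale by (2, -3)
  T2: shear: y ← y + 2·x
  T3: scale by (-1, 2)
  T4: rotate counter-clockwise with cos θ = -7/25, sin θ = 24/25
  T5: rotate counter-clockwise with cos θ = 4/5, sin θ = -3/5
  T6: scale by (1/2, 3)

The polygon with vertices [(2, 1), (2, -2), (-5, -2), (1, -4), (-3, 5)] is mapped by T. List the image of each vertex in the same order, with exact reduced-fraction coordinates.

image vertices: (-673/125, -84/125), (-1726/125, 2292/125), (1858/125, -186/125), (-1916/125, 3522/125), (3291/125, -5022/125)

T1 scale by (2, -3): (2, 1) → (4, -3); (2, -2) → (4, 6); (-5, -2) → (-10, 6); (1, -4) → (2, 12); (-3, 5) → (-6, -15)
T2 shear: y ← y + 2·x: (4, -3) → (4, 5); (4, 6) → (4, 14); (-10, 6) → (-10, -14); (2, 12) → (2, 16); (-6, -15) → (-6, -27)
T3 scale by (-1, 2): (4, 5) → (-4, 10); (4, 14) → (-4, 28); (-10, -14) → (10, -28); (2, 16) → (-2, 32); (-6, -27) → (6, -54)
T4 rotate counter-clockwise with cos θ = -7/25, sin θ = 24/25: (-4, 10) → (-212/25, -166/25); (-4, 28) → (-644/25, -292/25); (10, -28) → (602/25, 436/25); (-2, 32) → (-754/25, -272/25); (6, -54) → (1254/25, 522/25)
T5 rotate counter-clockwise with cos θ = 4/5, sin θ = -3/5: (-212/25, -166/25) → (-1346/125, -28/125); (-644/25, -292/25) → (-3452/125, 764/125); (602/25, 436/25) → (3716/125, -62/125); (-754/25, -272/25) → (-3832/125, 1174/125); (1254/25, 522/25) → (6582/125, -1674/125)
T6 scale by (1/2, 3): (-1346/125, -28/125) → (-673/125, -84/125); (-3452/125, 764/125) → (-1726/125, 2292/125); (3716/125, -62/125) → (1858/125, -186/125); (-3832/125, 1174/125) → (-1916/125, 3522/125); (6582/125, -1674/125) → (3291/125, -5022/125)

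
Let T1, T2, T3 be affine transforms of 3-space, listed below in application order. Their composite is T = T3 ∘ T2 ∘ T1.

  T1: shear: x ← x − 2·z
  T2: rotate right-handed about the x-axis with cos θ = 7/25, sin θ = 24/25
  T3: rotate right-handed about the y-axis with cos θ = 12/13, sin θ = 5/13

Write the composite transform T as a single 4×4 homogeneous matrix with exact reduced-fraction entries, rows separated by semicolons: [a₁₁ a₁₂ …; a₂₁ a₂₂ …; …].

T = [12/13 24/65 -113/65 0; 0 7/25 -24/25 0; -5/13 288/325 334/325 0; 0 0 0 1]

T1 = [1 0 -2 0; 0 1 0 0; 0 0 1 0; 0 0 0 1]
T2·T1 = [1 0 -2 0; 0 7/25 -24/25 0; 0 24/25 7/25 0; 0 0 0 1]
T3·…·T1 = [12/13 24/65 -113/65 0; 0 7/25 -24/25 0; -5/13 288/325 334/325 0; 0 0 0 1]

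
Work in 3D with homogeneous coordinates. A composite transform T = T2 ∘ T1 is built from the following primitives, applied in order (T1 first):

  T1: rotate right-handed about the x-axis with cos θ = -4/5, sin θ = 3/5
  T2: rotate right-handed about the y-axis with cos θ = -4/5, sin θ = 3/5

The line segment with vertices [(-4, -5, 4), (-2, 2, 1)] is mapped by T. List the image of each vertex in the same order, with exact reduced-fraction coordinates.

T1 rotate right-handed about the x-axis with cos θ = -4/5, sin θ = 3/5: (-4, -5, 4) → (-4, 8/5, -31/5); (-2, 2, 1) → (-2, -11/5, 2/5)
T2 rotate right-handed about the y-axis with cos θ = -4/5, sin θ = 3/5: (-4, 8/5, -31/5) → (-13/25, 8/5, 184/25); (-2, -11/5, 2/5) → (46/25, -11/5, 22/25)

image vertices: (-13/25, 8/5, 184/25), (46/25, -11/5, 22/25)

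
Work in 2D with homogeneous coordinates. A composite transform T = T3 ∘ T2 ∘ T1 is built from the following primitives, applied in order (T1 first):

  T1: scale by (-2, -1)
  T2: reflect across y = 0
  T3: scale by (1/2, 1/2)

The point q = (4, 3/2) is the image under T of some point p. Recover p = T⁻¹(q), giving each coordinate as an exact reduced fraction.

p = (-4, 3)

T1 = [-2 0 0; 0 -1 0; 0 0 1]
T2·T1 = [-2 0 0; 0 1 0; 0 0 1]
T3·…·T1 = [-1 0 0; 0 1/2 0; 0 0 1]
det M = -1/2; M⁻¹ = [-1 0 0; 0 2 0; 0 0 1]
M⁻¹ · (4, 3/2)ᵀ = (-4, 3)ᵀ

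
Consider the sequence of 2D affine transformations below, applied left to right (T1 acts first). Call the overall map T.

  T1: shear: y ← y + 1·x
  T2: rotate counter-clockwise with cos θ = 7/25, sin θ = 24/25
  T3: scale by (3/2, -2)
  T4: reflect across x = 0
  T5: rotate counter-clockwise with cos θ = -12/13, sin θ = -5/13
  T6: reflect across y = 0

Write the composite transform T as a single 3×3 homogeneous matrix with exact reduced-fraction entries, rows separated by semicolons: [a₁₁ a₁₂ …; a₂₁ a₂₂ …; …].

T1 = [1 0 0; 1 1 0; 0 0 1]
T2·T1 = [-17/25 -24/25 0; 31/25 7/25 0; 0 0 1]
T3·…·T1 = [-51/50 -36/25 0; -62/25 -14/25 0; 0 0 1]
T4·…·T1 = [51/50 36/25 0; -62/25 -14/25 0; 0 0 1]
T5·…·T1 = [-616/325 -502/325 0; 1233/650 -12/325 0; 0 0 1]
T6·…·T1 = [-616/325 -502/325 0; -1233/650 12/325 0; 0 0 1]

T = [-616/325 -502/325 0; -1233/650 12/325 0; 0 0 1]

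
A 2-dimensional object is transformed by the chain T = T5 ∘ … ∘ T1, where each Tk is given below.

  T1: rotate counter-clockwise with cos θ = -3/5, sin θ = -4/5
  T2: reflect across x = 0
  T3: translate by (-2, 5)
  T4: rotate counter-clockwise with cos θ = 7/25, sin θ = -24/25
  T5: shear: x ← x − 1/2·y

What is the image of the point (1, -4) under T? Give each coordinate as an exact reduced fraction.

T(p) = (339/50, 3/25)

T1 rotate counter-clockwise with cos θ = -3/5, sin θ = -4/5: (1, -4) → (-19/5, 8/5)
T2 reflect across x = 0: (-19/5, 8/5) → (19/5, 8/5)
T3 translate by (-2, 5): (19/5, 8/5) → (9/5, 33/5)
T4 rotate counter-clockwise with cos θ = 7/25, sin θ = -24/25: (9/5, 33/5) → (171/25, 3/25)
T5 shear: x ← x − 1/2·y: (171/25, 3/25) → (339/50, 3/25)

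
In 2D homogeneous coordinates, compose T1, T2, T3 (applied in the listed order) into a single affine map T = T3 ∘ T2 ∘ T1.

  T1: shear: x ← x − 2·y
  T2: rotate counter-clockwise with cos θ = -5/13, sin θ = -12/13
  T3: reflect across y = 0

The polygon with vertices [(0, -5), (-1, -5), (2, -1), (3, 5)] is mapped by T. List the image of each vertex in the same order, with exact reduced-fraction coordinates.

T1 shear: x ← x − 2·y: (0, -5) → (10, -5); (-1, -5) → (9, -5); (2, -1) → (4, -1); (3, 5) → (-7, 5)
T2 rotate counter-clockwise with cos θ = -5/13, sin θ = -12/13: (10, -5) → (-110/13, -95/13); (9, -5) → (-105/13, -83/13); (4, -1) → (-32/13, -43/13); (-7, 5) → (95/13, 59/13)
T3 reflect across y = 0: (-110/13, -95/13) → (-110/13, 95/13); (-105/13, -83/13) → (-105/13, 83/13); (-32/13, -43/13) → (-32/13, 43/13); (95/13, 59/13) → (95/13, -59/13)

image vertices: (-110/13, 95/13), (-105/13, 83/13), (-32/13, 43/13), (95/13, -59/13)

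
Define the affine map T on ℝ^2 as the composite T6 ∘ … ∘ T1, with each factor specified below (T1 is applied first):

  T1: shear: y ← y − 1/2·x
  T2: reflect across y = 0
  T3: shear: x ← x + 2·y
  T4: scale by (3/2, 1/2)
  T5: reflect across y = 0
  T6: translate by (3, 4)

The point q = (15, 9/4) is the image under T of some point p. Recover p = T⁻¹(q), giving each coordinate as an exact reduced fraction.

p = (1, -3)

T1 = [1 0 0; -1/2 1 0; 0 0 1]
T2·T1 = [1 0 0; 1/2 -1 0; 0 0 1]
T3·…·T1 = [2 -2 0; 1/2 -1 0; 0 0 1]
T4·…·T1 = [3 -3 0; 1/4 -1/2 0; 0 0 1]
T5·…·T1 = [3 -3 0; -1/4 1/2 0; 0 0 1]
T6·…·T1 = [3 -3 3; -1/4 1/2 4; 0 0 1]
det M = 3/4; M⁻¹ = [2/3 4 -18; 1/3 4 -17; 0 0 1]
M⁻¹ · (15, 9/4)ᵀ = (1, -3)ᵀ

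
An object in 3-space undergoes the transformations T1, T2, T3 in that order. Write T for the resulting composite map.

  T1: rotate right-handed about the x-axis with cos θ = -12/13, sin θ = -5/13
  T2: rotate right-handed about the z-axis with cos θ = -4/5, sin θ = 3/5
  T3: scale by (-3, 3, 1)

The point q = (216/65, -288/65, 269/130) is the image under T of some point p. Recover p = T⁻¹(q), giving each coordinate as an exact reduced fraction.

T1 = [1 0 0 0; 0 -12/13 5/13 0; 0 -5/13 -12/13 0; 0 0 0 1]
T2·T1 = [-4/5 36/65 -3/13 0; 3/5 48/65 -4/13 0; 0 -5/13 -12/13 0; 0 0 0 1]
T3·…·T1 = [12/5 -108/65 9/13 0; 9/5 144/65 -12/13 0; 0 -5/13 -12/13 0; 0 0 0 1]
det M = -9; M⁻¹ = [4/15 1/5 0 0; -12/65 16/65 -5/13 0; 1/13 -4/39 -12/13 0; 0 0 0 1]
M⁻¹ · (216/65, -288/65, 269/130)ᵀ = (0, -5/2, -6/5)ᵀ

p = (0, -5/2, -6/5)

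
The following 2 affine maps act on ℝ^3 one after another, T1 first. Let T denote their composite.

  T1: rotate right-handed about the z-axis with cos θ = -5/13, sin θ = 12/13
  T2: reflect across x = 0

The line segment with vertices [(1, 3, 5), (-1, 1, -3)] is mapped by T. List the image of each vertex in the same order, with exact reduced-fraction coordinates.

image vertices: (41/13, -3/13, 5), (7/13, -17/13, -3)

T1 rotate right-handed about the z-axis with cos θ = -5/13, sin θ = 12/13: (1, 3, 5) → (-41/13, -3/13, 5); (-1, 1, -3) → (-7/13, -17/13, -3)
T2 reflect across x = 0: (-41/13, -3/13, 5) → (41/13, -3/13, 5); (-7/13, -17/13, -3) → (7/13, -17/13, -3)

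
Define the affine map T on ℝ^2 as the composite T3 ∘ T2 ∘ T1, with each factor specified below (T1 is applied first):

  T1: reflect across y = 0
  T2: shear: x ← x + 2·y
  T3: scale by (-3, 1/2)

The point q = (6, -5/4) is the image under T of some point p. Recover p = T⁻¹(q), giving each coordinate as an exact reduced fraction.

p = (3, 5/2)

T1 = [1 0 0; 0 -1 0; 0 0 1]
T2·T1 = [1 -2 0; 0 -1 0; 0 0 1]
T3·…·T1 = [-3 6 0; 0 -1/2 0; 0 0 1]
det M = 3/2; M⁻¹ = [-1/3 -4 0; 0 -2 0; 0 0 1]
M⁻¹ · (6, -5/4)ᵀ = (3, 5/2)ᵀ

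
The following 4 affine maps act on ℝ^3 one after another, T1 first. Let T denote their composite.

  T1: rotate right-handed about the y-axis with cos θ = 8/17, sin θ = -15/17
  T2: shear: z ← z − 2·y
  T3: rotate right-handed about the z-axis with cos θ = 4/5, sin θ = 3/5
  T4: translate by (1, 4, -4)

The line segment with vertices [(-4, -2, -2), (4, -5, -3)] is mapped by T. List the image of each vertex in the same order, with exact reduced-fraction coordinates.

T1 rotate right-handed about the y-axis with cos θ = 8/17, sin θ = -15/17: (-4, -2, -2) → (-2/17, -2, -76/17); (4, -5, -3) → (77/17, -5, 36/17)
T2 shear: z ← z − 2·y: (-2/17, -2, -76/17) → (-2/17, -2, -8/17); (77/17, -5, 36/17) → (77/17, -5, 206/17)
T3 rotate right-handed about the z-axis with cos θ = 4/5, sin θ = 3/5: (-2/17, -2, -8/17) → (94/85, -142/85, -8/17); (77/17, -5, 206/17) → (563/85, -109/85, 206/17)
T4 translate by (1, 4, -4): (94/85, -142/85, -8/17) → (179/85, 198/85, -76/17); (563/85, -109/85, 206/17) → (648/85, 231/85, 138/17)

image vertices: (179/85, 198/85, -76/17), (648/85, 231/85, 138/17)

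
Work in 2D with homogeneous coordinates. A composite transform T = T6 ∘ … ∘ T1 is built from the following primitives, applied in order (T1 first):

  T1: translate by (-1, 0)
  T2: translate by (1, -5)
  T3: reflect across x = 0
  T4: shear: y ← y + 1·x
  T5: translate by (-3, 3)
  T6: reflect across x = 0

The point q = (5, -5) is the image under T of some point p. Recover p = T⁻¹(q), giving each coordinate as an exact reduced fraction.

p = (2, -1)

T1 = [1 0 -1; 0 1 0; 0 0 1]
T2·T1 = [1 0 0; 0 1 -5; 0 0 1]
T3·…·T1 = [-1 0 0; 0 1 -5; 0 0 1]
T4·…·T1 = [-1 0 0; -1 1 -5; 0 0 1]
T5·…·T1 = [-1 0 -3; -1 1 -2; 0 0 1]
T6·…·T1 = [1 0 3; -1 1 -2; 0 0 1]
det M = 1; M⁻¹ = [1 0 -3; 1 1 -1; 0 0 1]
M⁻¹ · (5, -5)ᵀ = (2, -1)ᵀ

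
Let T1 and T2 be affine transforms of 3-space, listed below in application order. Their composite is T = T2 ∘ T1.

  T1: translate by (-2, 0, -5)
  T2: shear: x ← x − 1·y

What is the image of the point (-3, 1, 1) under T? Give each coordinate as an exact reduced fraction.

T(p) = (-6, 1, -4)

T1 translate by (-2, 0, -5): (-3, 1, 1) → (-5, 1, -4)
T2 shear: x ← x − 1·y: (-5, 1, -4) → (-6, 1, -4)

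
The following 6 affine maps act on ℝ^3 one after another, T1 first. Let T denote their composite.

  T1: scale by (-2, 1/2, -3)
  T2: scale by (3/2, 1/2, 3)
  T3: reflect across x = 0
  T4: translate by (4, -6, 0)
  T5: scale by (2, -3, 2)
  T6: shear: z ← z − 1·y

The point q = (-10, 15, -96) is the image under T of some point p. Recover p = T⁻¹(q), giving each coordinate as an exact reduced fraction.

p = (-3, 4, 9/2)

T1 = [-2 0 0 0; 0 1/2 0 0; 0 0 -3 0; 0 0 0 1]
T2·T1 = [-3 0 0 0; 0 1/4 0 0; 0 0 -9 0; 0 0 0 1]
T3·…·T1 = [3 0 0 0; 0 1/4 0 0; 0 0 -9 0; 0 0 0 1]
T4·…·T1 = [3 0 0 4; 0 1/4 0 -6; 0 0 -9 0; 0 0 0 1]
T5·…·T1 = [6 0 0 8; 0 -3/4 0 18; 0 0 -18 0; 0 0 0 1]
T6·…·T1 = [6 0 0 8; 0 -3/4 0 18; 0 3/4 -18 -18; 0 0 0 1]
det M = 81; M⁻¹ = [1/6 0 0 -4/3; 0 -4/3 0 24; 0 -1/18 -1/18 0; 0 0 0 1]
M⁻¹ · (-10, 15, -96)ᵀ = (-3, 4, 9/2)ᵀ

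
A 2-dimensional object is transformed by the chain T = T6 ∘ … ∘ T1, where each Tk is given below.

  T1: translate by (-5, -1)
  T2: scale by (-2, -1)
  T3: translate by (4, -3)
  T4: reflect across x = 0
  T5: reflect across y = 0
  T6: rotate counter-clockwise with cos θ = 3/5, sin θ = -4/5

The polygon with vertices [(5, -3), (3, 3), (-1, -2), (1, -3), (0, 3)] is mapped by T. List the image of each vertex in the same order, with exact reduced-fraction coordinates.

image vertices: (-16/5, 13/5), (-4/5, 47/5), (-48/5, 64/5), (-8, 9), (-22/5, 71/5)

T1 translate by (-5, -1): (5, -3) → (0, -4); (3, 3) → (-2, 2); (-1, -2) → (-6, -3); (1, -3) → (-4, -4); (0, 3) → (-5, 2)
T2 scale by (-2, -1): (0, -4) → (0, 4); (-2, 2) → (4, -2); (-6, -3) → (12, 3); (-4, -4) → (8, 4); (-5, 2) → (10, -2)
T3 translate by (4, -3): (0, 4) → (4, 1); (4, -2) → (8, -5); (12, 3) → (16, 0); (8, 4) → (12, 1); (10, -2) → (14, -5)
T4 reflect across x = 0: (4, 1) → (-4, 1); (8, -5) → (-8, -5); (16, 0) → (-16, 0); (12, 1) → (-12, 1); (14, -5) → (-14, -5)
T5 reflect across y = 0: (-4, 1) → (-4, -1); (-8, -5) → (-8, 5); (-16, 0) → (-16, 0); (-12, 1) → (-12, -1); (-14, -5) → (-14, 5)
T6 rotate counter-clockwise with cos θ = 3/5, sin θ = -4/5: (-4, -1) → (-16/5, 13/5); (-8, 5) → (-4/5, 47/5); (-16, 0) → (-48/5, 64/5); (-12, -1) → (-8, 9); (-14, 5) → (-22/5, 71/5)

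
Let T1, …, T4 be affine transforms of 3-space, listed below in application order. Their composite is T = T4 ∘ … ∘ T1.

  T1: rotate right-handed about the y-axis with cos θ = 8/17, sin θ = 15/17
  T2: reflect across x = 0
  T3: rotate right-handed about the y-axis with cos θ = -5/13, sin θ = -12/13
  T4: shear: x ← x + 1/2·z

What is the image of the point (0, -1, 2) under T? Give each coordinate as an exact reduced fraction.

T(p) = (-262/221, -1, -440/221)

T1 rotate right-handed about the y-axis with cos θ = 8/17, sin θ = 15/17: (0, -1, 2) → (30/17, -1, 16/17)
T2 reflect across x = 0: (30/17, -1, 16/17) → (-30/17, -1, 16/17)
T3 rotate right-handed about the y-axis with cos θ = -5/13, sin θ = -12/13: (-30/17, -1, 16/17) → (-42/221, -1, -440/221)
T4 shear: x ← x + 1/2·z: (-42/221, -1, -440/221) → (-262/221, -1, -440/221)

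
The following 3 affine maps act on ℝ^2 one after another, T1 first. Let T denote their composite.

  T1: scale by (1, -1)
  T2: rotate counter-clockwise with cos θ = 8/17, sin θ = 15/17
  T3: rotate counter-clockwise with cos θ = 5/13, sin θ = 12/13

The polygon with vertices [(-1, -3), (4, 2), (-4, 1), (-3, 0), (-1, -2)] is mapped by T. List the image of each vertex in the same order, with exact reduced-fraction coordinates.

image vertices: (-373/221, -591/221), (-218/221, 964/221), (43/13, -32/13), (420/221, -513/221), (-202/221, -451/221)

T1 scale by (1, -1): (-1, -3) → (-1, 3); (4, 2) → (4, -2); (-4, 1) → (-4, -1); (-3, 0) → (-3, 0); (-1, -2) → (-1, 2)
T2 rotate counter-clockwise with cos θ = 8/17, sin θ = 15/17: (-1, 3) → (-53/17, 9/17); (4, -2) → (62/17, 44/17); (-4, -1) → (-1, -4); (-3, 0) → (-24/17, -45/17); (-1, 2) → (-38/17, 1/17)
T3 rotate counter-clockwise with cos θ = 5/13, sin θ = 12/13: (-53/17, 9/17) → (-373/221, -591/221); (62/17, 44/17) → (-218/221, 964/221); (-1, -4) → (43/13, -32/13); (-24/17, -45/17) → (420/221, -513/221); (-38/17, 1/17) → (-202/221, -451/221)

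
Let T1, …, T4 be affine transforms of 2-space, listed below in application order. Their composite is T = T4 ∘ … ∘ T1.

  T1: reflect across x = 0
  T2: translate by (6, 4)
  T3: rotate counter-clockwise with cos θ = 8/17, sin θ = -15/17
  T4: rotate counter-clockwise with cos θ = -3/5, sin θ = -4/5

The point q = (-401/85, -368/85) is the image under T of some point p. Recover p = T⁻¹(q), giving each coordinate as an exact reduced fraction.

p = (2, 1)

T1 = [-1 0 0; 0 1 0; 0 0 1]
T2·T1 = [-1 0 6; 0 1 4; 0 0 1]
T3·…·T1 = [-8/17 15/17 108/17; 15/17 8/17 -58/17; 0 0 1]
T4·…·T1 = [84/85 -13/85 -556/85; -13/85 -84/85 -258/85; 0 0 1]
det M = -1; M⁻¹ = [84/85 -13/85 6; -13/85 -84/85 -4; 0 0 1]
M⁻¹ · (-401/85, -368/85)ᵀ = (2, 1)ᵀ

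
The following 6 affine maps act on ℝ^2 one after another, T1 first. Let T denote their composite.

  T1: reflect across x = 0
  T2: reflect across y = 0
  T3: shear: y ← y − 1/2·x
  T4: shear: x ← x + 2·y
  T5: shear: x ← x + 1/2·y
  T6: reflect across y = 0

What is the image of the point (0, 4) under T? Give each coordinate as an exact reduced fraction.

T1 reflect across x = 0: (0, 4) → (0, 4)
T2 reflect across y = 0: (0, 4) → (0, -4)
T3 shear: y ← y − 1/2·x: (0, -4) → (0, -4)
T4 shear: x ← x + 2·y: (0, -4) → (-8, -4)
T5 shear: x ← x + 1/2·y: (-8, -4) → (-10, -4)
T6 reflect across y = 0: (-10, -4) → (-10, 4)

T(p) = (-10, 4)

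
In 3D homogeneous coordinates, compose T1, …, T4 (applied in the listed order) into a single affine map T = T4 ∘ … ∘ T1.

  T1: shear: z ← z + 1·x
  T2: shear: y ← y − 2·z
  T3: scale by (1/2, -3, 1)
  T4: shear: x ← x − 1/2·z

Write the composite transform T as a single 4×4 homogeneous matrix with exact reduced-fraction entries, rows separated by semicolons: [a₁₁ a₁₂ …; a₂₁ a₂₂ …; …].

T = [0 0 -1/2 0; 6 -3 6 0; 1 0 1 0; 0 0 0 1]

T1 = [1 0 0 0; 0 1 0 0; 1 0 1 0; 0 0 0 1]
T2·T1 = [1 0 0 0; -2 1 -2 0; 1 0 1 0; 0 0 0 1]
T3·…·T1 = [1/2 0 0 0; 6 -3 6 0; 1 0 1 0; 0 0 0 1]
T4·…·T1 = [0 0 -1/2 0; 6 -3 6 0; 1 0 1 0; 0 0 0 1]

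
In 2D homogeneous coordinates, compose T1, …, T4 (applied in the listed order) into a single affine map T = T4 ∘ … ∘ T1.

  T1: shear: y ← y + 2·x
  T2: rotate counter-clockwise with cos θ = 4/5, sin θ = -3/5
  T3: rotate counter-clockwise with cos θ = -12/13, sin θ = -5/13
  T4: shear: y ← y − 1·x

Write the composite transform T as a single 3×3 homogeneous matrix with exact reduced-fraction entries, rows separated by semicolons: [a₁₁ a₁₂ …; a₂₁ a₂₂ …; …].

T1 = [1 0 0; 2 1 0; 0 0 1]
T2·T1 = [2 3/5 0; 1 4/5 0; 0 0 1]
T3·…·T1 = [-19/13 -16/65 0; -22/13 -63/65 0; 0 0 1]
T4·…·T1 = [-19/13 -16/65 0; -3/13 -47/65 0; 0 0 1]

T = [-19/13 -16/65 0; -3/13 -47/65 0; 0 0 1]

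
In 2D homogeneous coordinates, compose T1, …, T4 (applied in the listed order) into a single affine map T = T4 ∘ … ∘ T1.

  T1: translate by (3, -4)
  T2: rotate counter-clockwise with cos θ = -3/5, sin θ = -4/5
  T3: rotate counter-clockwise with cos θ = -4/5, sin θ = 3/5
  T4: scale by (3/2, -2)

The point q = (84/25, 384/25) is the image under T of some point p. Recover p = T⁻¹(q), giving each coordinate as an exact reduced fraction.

T1 = [1 0 3; 0 1 -4; 0 0 1]
T2·T1 = [-3/5 4/5 -5; -4/5 -3/5 0; 0 0 1]
T3·…·T1 = [24/25 -7/25 4; 7/25 24/25 -3; 0 0 1]
T4·…·T1 = [36/25 -21/50 6; -14/25 -48/25 6; 0 0 1]
det M = -3; M⁻¹ = [16/25 -7/50 -3; -14/75 -12/25 4; 0 0 1]
M⁻¹ · (84/25, 384/25)ᵀ = (-3, -4)ᵀ

p = (-3, -4)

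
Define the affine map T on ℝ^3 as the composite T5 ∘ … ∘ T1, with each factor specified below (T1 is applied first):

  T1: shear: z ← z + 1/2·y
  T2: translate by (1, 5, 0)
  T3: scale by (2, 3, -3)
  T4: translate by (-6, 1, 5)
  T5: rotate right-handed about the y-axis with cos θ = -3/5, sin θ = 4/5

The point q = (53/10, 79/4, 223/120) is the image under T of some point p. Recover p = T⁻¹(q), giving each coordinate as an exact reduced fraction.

p = (-1/3, 5/4, 0)

T1 = [1 0 0 0; 0 1 0 0; 0 1/2 1 0; 0 0 0 1]
T2·T1 = [1 0 0 1; 0 1 0 5; 0 1/2 1 0; 0 0 0 1]
T3·…·T1 = [2 0 0 2; 0 3 0 15; 0 -3/2 -3 0; 0 0 0 1]
T4·…·T1 = [2 0 0 -4; 0 3 0 16; 0 -3/2 -3 5; 0 0 0 1]
T5·…·T1 = [-6/5 -6/5 -12/5 32/5; 0 3 0 16; -8/5 9/10 9/5 1/5; 0 0 0 1]
det M = -18; M⁻¹ = [-3/10 0 -2/5 2; 0 1/3 0 -16/3; -4/15 -1/6 1/5 13/3; 0 0 0 1]
M⁻¹ · (53/10, 79/4, 223/120)ᵀ = (-1/3, 5/4, 0)ᵀ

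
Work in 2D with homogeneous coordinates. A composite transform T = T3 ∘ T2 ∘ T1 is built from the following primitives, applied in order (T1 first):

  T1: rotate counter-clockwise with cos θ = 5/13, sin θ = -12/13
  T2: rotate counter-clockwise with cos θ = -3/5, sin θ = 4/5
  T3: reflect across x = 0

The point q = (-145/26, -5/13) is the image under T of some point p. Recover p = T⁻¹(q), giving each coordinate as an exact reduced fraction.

T1 = [5/13 12/13 0; -12/13 5/13 0; 0 0 1]
T2·T1 = [33/65 -56/65 0; 56/65 33/65 0; 0 0 1]
T3·…·T1 = [-33/65 56/65 0; 56/65 33/65 0; 0 0 1]
det M = -1; M⁻¹ = [-33/65 56/65 0; 56/65 33/65 0; 0 0 1]
M⁻¹ · (-145/26, -5/13)ᵀ = (5/2, -5)ᵀ

p = (5/2, -5)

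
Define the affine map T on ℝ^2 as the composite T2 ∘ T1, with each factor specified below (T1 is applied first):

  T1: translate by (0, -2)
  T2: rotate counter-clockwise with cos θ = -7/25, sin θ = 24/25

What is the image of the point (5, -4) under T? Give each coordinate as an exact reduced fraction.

T(p) = (109/25, 162/25)

T1 translate by (0, -2): (5, -4) → (5, -6)
T2 rotate counter-clockwise with cos θ = -7/25, sin θ = 24/25: (5, -6) → (109/25, 162/25)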